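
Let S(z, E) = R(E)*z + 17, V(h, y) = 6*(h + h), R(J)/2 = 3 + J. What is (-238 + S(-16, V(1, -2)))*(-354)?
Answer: 248154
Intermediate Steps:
R(J) = 6 + 2*J (R(J) = 2*(3 + J) = 6 + 2*J)
V(h, y) = 12*h (V(h, y) = 6*(2*h) = 12*h)
S(z, E) = 17 + z*(6 + 2*E) (S(z, E) = (6 + 2*E)*z + 17 = z*(6 + 2*E) + 17 = 17 + z*(6 + 2*E))
(-238 + S(-16, V(1, -2)))*(-354) = (-238 + (17 + 2*(-16)*(3 + 12*1)))*(-354) = (-238 + (17 + 2*(-16)*(3 + 12)))*(-354) = (-238 + (17 + 2*(-16)*15))*(-354) = (-238 + (17 - 480))*(-354) = (-238 - 463)*(-354) = -701*(-354) = 248154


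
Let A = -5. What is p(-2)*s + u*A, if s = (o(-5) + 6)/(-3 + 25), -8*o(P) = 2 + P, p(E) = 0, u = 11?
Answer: -55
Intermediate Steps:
o(P) = -¼ - P/8 (o(P) = -(2 + P)/8 = -¼ - P/8)
s = 51/176 (s = ((-¼ - ⅛*(-5)) + 6)/(-3 + 25) = ((-¼ + 5/8) + 6)/22 = (3/8 + 6)*(1/22) = (51/8)*(1/22) = 51/176 ≈ 0.28977)
p(-2)*s + u*A = 0*(51/176) + 11*(-5) = 0 - 55 = -55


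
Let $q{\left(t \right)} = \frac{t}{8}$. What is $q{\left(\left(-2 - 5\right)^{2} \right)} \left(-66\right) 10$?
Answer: $- \frac{8085}{2} \approx -4042.5$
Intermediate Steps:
$q{\left(t \right)} = \frac{t}{8}$ ($q{\left(t \right)} = t \frac{1}{8} = \frac{t}{8}$)
$q{\left(\left(-2 - 5\right)^{2} \right)} \left(-66\right) 10 = \frac{\left(-2 - 5\right)^{2}}{8} \left(-66\right) 10 = \frac{\left(-7\right)^{2}}{8} \left(-66\right) 10 = \frac{1}{8} \cdot 49 \left(-66\right) 10 = \frac{49}{8} \left(-66\right) 10 = \left(- \frac{1617}{4}\right) 10 = - \frac{8085}{2}$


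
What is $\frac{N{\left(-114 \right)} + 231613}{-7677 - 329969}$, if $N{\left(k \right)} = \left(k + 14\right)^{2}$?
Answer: $- \frac{241613}{337646} \approx -0.71558$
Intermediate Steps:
$N{\left(k \right)} = \left(14 + k\right)^{2}$
$\frac{N{\left(-114 \right)} + 231613}{-7677 - 329969} = \frac{\left(14 - 114\right)^{2} + 231613}{-7677 - 329969} = \frac{\left(-100\right)^{2} + 231613}{-337646} = \left(10000 + 231613\right) \left(- \frac{1}{337646}\right) = 241613 \left(- \frac{1}{337646}\right) = - \frac{241613}{337646}$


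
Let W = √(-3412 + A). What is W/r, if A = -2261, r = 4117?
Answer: I*√5673/4117 ≈ 0.018295*I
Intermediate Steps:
W = I*√5673 (W = √(-3412 - 2261) = √(-5673) = I*√5673 ≈ 75.319*I)
W/r = (I*√5673)/4117 = (I*√5673)*(1/4117) = I*√5673/4117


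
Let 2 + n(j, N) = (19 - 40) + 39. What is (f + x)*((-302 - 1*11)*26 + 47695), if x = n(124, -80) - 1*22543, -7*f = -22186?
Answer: -765727453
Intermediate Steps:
n(j, N) = 16 (n(j, N) = -2 + ((19 - 40) + 39) = -2 + (-21 + 39) = -2 + 18 = 16)
f = 22186/7 (f = -⅐*(-22186) = 22186/7 ≈ 3169.4)
x = -22527 (x = 16 - 1*22543 = 16 - 22543 = -22527)
(f + x)*((-302 - 1*11)*26 + 47695) = (22186/7 - 22527)*((-302 - 1*11)*26 + 47695) = -135503*((-302 - 11)*26 + 47695)/7 = -135503*(-313*26 + 47695)/7 = -135503*(-8138 + 47695)/7 = -135503/7*39557 = -765727453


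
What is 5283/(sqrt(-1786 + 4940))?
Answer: 5283*sqrt(3154)/3154 ≈ 94.070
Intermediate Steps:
5283/(sqrt(-1786 + 4940)) = 5283/(sqrt(3154)) = 5283*(sqrt(3154)/3154) = 5283*sqrt(3154)/3154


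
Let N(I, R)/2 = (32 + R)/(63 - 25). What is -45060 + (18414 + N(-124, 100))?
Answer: -506142/19 ≈ -26639.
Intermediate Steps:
N(I, R) = 32/19 + R/19 (N(I, R) = 2*((32 + R)/(63 - 25)) = 2*((32 + R)/38) = 2*((32 + R)*(1/38)) = 2*(16/19 + R/38) = 32/19 + R/19)
-45060 + (18414 + N(-124, 100)) = -45060 + (18414 + (32/19 + (1/19)*100)) = -45060 + (18414 + (32/19 + 100/19)) = -45060 + (18414 + 132/19) = -45060 + 349998/19 = -506142/19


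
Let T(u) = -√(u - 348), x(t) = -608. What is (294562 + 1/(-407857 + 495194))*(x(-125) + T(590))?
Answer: -15641506128160/87337 - 282987775345*√2/87337 ≈ -1.8368e+8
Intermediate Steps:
T(u) = -√(-348 + u)
(294562 + 1/(-407857 + 495194))*(x(-125) + T(590)) = (294562 + 1/(-407857 + 495194))*(-608 - √(-348 + 590)) = (294562 + 1/87337)*(-608 - √242) = (294562 + 1/87337)*(-608 - 11*√2) = 25726161395*(-608 - 11*√2)/87337 = -15641506128160/87337 - 282987775345*√2/87337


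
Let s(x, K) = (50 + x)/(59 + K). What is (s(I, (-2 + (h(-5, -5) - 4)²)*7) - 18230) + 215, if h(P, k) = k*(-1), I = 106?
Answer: -18012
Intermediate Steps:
h(P, k) = -k
s(x, K) = (50 + x)/(59 + K)
(s(I, (-2 + (h(-5, -5) - 4)²)*7) - 18230) + 215 = ((50 + 106)/(59 + (-2 + (-1*(-5) - 4)²)*7) - 18230) + 215 = (156/(59 + (-2 + (5 - 4)²)*7) - 18230) + 215 = (156/(59 + (-2 + 1²)*7) - 18230) + 215 = (156/(59 + (-2 + 1)*7) - 18230) + 215 = (156/(59 - 1*7) - 18230) + 215 = (156/(59 - 7) - 18230) + 215 = (156/52 - 18230) + 215 = ((1/52)*156 - 18230) + 215 = (3 - 18230) + 215 = -18227 + 215 = -18012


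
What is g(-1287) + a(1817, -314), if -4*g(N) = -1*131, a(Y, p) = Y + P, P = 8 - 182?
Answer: 6703/4 ≈ 1675.8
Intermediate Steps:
P = -174
a(Y, p) = -174 + Y (a(Y, p) = Y - 174 = -174 + Y)
g(N) = 131/4 (g(N) = -(-1)*131/4 = -¼*(-131) = 131/4)
g(-1287) + a(1817, -314) = 131/4 + (-174 + 1817) = 131/4 + 1643 = 6703/4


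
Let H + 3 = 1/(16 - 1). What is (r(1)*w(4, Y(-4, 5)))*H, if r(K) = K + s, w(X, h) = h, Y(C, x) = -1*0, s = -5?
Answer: 0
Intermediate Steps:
Y(C, x) = 0
r(K) = -5 + K (r(K) = K - 5 = -5 + K)
H = -44/15 (H = -3 + 1/(16 - 1) = -3 + 1/15 = -44/15 ≈ -2.9333)
(r(1)*w(4, Y(-4, 5)))*H = ((-5 + 1)*0)*(-44/15) = -4*0*(-44/15) = 0*(-44/15) = 0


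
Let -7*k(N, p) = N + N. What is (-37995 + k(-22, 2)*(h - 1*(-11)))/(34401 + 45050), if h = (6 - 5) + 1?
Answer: -265393/556157 ≈ -0.47719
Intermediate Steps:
k(N, p) = -2*N/7 (k(N, p) = -(N + N)/7 = -2*N/7)
h = 2 (h = 1 + 1 = 2)
(-37995 + k(-22, 2)*(h - 1*(-11)))/(34401 + 45050) = (-37995 + (-2/7*(-22))*(2 - 1*(-11)))/(34401 + 45050) = (-37995 + 44*(2 + 11)/7)/79451 = (-37995 + (44/7)*13)*(1/79451) = (-37995 + 572/7)*(1/79451) = -265393/7*1/79451 = -265393/556157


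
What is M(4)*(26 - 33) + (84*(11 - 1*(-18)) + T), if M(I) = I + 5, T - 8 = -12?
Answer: 2369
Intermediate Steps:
T = -4 (T = 8 - 12 = -4)
M(I) = 5 + I
M(4)*(26 - 33) + (84*(11 - 1*(-18)) + T) = (5 + 4)*(26 - 33) + (84*(11 - 1*(-18)) - 4) = 9*(-7) + (84*(11 + 18) - 4) = -63 + (84*29 - 4) = -63 + (2436 - 4) = -63 + 2432 = 2369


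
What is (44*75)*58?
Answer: 191400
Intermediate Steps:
(44*75)*58 = 3300*58 = 191400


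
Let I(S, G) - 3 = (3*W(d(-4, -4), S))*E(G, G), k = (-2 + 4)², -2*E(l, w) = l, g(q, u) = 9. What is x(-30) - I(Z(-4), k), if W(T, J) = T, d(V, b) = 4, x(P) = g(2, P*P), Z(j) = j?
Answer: 30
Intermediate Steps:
x(P) = 9
E(l, w) = -l/2
k = 4 (k = 2² = 4)
I(S, G) = 3 - 6*G (I(S, G) = 3 + (3*4)*(-G/2) = 3 + 12*(-G/2) = 3 - 6*G)
x(-30) - I(Z(-4), k) = 9 - (3 - 6*4) = 9 - (3 - 24) = 9 - 1*(-21) = 9 + 21 = 30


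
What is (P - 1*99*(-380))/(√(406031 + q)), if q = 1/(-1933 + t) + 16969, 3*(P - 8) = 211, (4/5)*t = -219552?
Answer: 113095*√32309600859290627/350717336997 ≈ 57.963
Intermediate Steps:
t = -274440 (t = (5/4)*(-219552) = -274440)
P = 235/3 (P = 8 + (⅓)*211 = 8 + 211/3 = 235/3 ≈ 78.333)
q = 4689773436/276373 (q = 1/(-1933 - 274440) + 16969 = 1/(-276373) + 16969 = -1/276373 + 16969 = 4689773436/276373 ≈ 16969.)
(P - 1*99*(-380))/(√(406031 + q)) = (235/3 - 1*99*(-380))/(√(406031 + 4689773436/276373)) = (235/3 - 99*(-380))/(√(116905778999/276373)) = (235/3 + 37620)/((√32309600859290627/276373)) = 113095*(√32309600859290627/116905778999)/3 = 113095*√32309600859290627/350717336997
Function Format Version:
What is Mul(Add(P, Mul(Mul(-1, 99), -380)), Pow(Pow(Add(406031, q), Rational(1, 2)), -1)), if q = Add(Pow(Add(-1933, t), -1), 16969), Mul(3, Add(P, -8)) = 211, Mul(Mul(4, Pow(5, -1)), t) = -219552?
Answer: Mul(Rational(113095, 350717336997), Pow(32309600859290627, Rational(1, 2))) ≈ 57.963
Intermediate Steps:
t = -274440 (t = Mul(Rational(5, 4), -219552) = -274440)
P = Rational(235, 3) (P = Add(8, Mul(Rational(1, 3), 211)) = Add(8, Rational(211, 3)) = Rational(235, 3) ≈ 78.333)
q = Rational(4689773436, 276373) (q = Add(Pow(Add(-1933, -274440), -1), 16969) = Add(Pow(-276373, -1), 16969) = Add(Rational(-1, 276373), 16969) = Rational(4689773436, 276373) ≈ 16969.)
Mul(Add(P, Mul(Mul(-1, 99), -380)), Pow(Pow(Add(406031, q), Rational(1, 2)), -1)) = Mul(Add(Rational(235, 3), Mul(Mul(-1, 99), -380)), Pow(Pow(Add(406031, Rational(4689773436, 276373)), Rational(1, 2)), -1)) = Mul(Add(Rational(235, 3), Mul(-99, -380)), Pow(Pow(Rational(116905778999, 276373), Rational(1, 2)), -1)) = Mul(Add(Rational(235, 3), 37620), Pow(Mul(Rational(1, 276373), Pow(32309600859290627, Rational(1, 2))), -1)) = Mul(Rational(113095, 3), Mul(Rational(1, 116905778999), Pow(32309600859290627, Rational(1, 2)))) = Mul(Rational(113095, 350717336997), Pow(32309600859290627, Rational(1, 2)))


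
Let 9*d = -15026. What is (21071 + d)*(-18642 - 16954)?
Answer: -6215524348/9 ≈ -6.9061e+8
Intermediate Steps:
d = -15026/9 (d = (1/9)*(-15026) = -15026/9 ≈ -1669.6)
(21071 + d)*(-18642 - 16954) = (21071 - 15026/9)*(-18642 - 16954) = (174613/9)*(-35596) = -6215524348/9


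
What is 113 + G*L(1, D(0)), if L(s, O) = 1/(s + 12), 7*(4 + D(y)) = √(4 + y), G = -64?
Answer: 1405/13 ≈ 108.08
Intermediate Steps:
D(y) = -4 + √(4 + y)/7
L(s, O) = 1/(12 + s)
113 + G*L(1, D(0)) = 113 - 64/(12 + 1) = 113 - 64/13 = 1405/13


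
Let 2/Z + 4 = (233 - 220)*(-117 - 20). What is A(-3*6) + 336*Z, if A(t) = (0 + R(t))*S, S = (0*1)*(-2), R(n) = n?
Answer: -32/85 ≈ -0.37647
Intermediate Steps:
Z = -2/1785 (Z = 2/(-4 + (233 - 220)*(-117 - 20)) = 2/(-4 + 13*(-137)) = 2/(-4 - 1781) = 2/(-1785) = 2*(-1/1785) = -2/1785 ≈ -0.0011204)
S = 0 (S = 0*(-2) = 0)
A(t) = 0 (A(t) = (0 + t)*0 = t*0 = 0)
A(-3*6) + 336*Z = 0 + 336*(-2/1785) = 0 - 32/85 = -32/85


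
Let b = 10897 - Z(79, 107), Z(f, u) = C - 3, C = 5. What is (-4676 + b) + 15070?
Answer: 21289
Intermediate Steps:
Z(f, u) = 2 (Z(f, u) = 5 - 3 = 2)
b = 10895 (b = 10897 - 1*2 = 10897 - 2 = 10895)
(-4676 + b) + 15070 = (-4676 + 10895) + 15070 = 6219 + 15070 = 21289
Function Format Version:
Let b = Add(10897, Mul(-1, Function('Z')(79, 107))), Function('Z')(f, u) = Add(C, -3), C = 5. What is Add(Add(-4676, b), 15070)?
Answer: 21289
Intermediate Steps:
Function('Z')(f, u) = 2 (Function('Z')(f, u) = Add(5, -3) = 2)
b = 10895 (b = Add(10897, Mul(-1, 2)) = Add(10897, -2) = 10895)
Add(Add(-4676, b), 15070) = Add(Add(-4676, 10895), 15070) = Add(6219, 15070) = 21289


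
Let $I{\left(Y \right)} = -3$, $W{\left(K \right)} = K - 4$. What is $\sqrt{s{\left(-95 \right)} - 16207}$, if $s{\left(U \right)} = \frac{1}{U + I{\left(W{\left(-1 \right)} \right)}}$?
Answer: $\frac{i \sqrt{3176574}}{14} \approx 127.31 i$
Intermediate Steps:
$W{\left(K \right)} = -4 + K$ ($W{\left(K \right)} = K - 4 = -4 + K$)
$s{\left(U \right)} = \frac{1}{-3 + U}$ ($s{\left(U \right)} = \frac{1}{U - 3} = \frac{1}{-3 + U}$)
$\sqrt{s{\left(-95 \right)} - 16207} = \sqrt{\frac{1}{-3 - 95} - 16207} = \sqrt{\frac{1}{-98} - 16207} = \sqrt{- \frac{1}{98} - 16207} = \sqrt{- \frac{1588287}{98}} = \frac{i \sqrt{3176574}}{14}$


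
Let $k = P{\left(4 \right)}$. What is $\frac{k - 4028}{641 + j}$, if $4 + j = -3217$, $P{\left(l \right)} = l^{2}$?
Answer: $\frac{1003}{645} \approx 1.555$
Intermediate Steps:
$k = 16$ ($k = 4^{2} = 16$)
$j = -3221$ ($j = -4 - 3217 = -3221$)
$\frac{k - 4028}{641 + j} = \frac{16 - 4028}{641 - 3221} = - \frac{4012}{-2580} = \left(-4012\right) \left(- \frac{1}{2580}\right) = \frac{1003}{645}$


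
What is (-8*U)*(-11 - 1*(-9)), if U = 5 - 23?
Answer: -288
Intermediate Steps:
U = -18
(-8*U)*(-11 - 1*(-9)) = (-8*(-18))*(-11 - 1*(-9)) = 144*(-11 + 9) = 144*(-2) = -288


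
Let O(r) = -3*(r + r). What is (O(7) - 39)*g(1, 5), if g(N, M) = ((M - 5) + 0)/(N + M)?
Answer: 0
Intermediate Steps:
g(N, M) = (-5 + M)/(M + N) (g(N, M) = ((-5 + M) + 0)/(M + N) = (-5 + M)/(M + N))
O(r) = -6*r
(O(7) - 39)*g(1, 5) = (-6*7 - 39)*((-5 + 5)/(5 + 1)) = (-42 - 39)*(0/6) = -27*0/2 = -81*0 = 0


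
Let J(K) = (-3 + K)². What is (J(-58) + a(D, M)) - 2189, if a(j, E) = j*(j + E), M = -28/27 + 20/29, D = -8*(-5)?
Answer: 2441476/783 ≈ 3118.1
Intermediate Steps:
D = 40
M = -272/783 (M = -28*1/27 + 20*(1/29) = -28/27 + 20/29 = -272/783 ≈ -0.34738)
a(j, E) = j*(E + j)
(J(-58) + a(D, M)) - 2189 = ((-3 - 58)² + 40*(-272/783 + 40)) - 2189 = ((-61)² + 40*(31048/783)) - 2189 = (3721 + 1241920/783) - 2189 = 4155463/783 - 2189 = 2441476/783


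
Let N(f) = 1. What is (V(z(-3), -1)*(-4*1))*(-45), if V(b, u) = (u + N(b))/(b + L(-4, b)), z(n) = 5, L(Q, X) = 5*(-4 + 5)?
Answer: 0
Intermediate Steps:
L(Q, X) = 5 (L(Q, X) = 5*1 = 5)
V(b, u) = (1 + u)/(5 + b) (V(b, u) = (u + 1)/(b + 5) = (1 + u)/(5 + b))
(V(z(-3), -1)*(-4*1))*(-45) = (((1 - 1)/(5 + 5))*(-4*1))*(-45) = ((0/10)*(-4))*(-45) = (((1/10)*0)*(-4))*(-45) = (0*(-4))*(-45) = 0*(-45) = 0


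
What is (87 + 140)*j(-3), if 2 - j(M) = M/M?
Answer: 227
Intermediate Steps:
j(M) = 1 (j(M) = 2 - M/M = 2 - 1*1 = 2 - 1 = 1)
(87 + 140)*j(-3) = (87 + 140)*1 = 227*1 = 227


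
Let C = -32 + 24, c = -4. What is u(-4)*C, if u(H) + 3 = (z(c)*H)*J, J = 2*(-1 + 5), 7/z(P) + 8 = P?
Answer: -376/3 ≈ -125.33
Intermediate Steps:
z(P) = 7/(-8 + P)
J = 8 (J = 2*4 = 8)
C = -8
u(H) = -3 - 14*H/3 (u(H) = -3 + ((7/(-8 - 4))*H)*8 = -3 + ((7/(-12))*H)*8 = -3 + ((7*(-1/12))*H)*8 = -3 - 7*H/12*8 = -3 - 14*H/3)
u(-4)*C = (-3 - 14/3*(-4))*(-8) = (-3 + 56/3)*(-8) = (47/3)*(-8) = -376/3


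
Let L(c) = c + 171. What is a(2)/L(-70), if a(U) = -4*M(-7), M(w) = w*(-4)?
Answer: -112/101 ≈ -1.1089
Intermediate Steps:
M(w) = -4*w
L(c) = 171 + c
a(U) = -112 (a(U) = -(-16)*(-7) = -4*28 = -112)
a(2)/L(-70) = -112/(171 - 70) = -112/101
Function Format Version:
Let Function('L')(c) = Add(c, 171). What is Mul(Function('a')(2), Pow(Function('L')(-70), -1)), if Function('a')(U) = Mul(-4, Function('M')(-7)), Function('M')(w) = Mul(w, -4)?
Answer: Rational(-112, 101) ≈ -1.1089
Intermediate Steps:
Function('M')(w) = Mul(-4, w)
Function('L')(c) = Add(171, c)
Function('a')(U) = -112 (Function('a')(U) = Mul(-4, Mul(-4, -7)) = Mul(-4, 28) = -112)
Mul(Function('a')(2), Pow(Function('L')(-70), -1)) = Mul(-112, Pow(Add(171, -70), -1)) = Mul(-112, Pow(101, -1)) = Mul(-112, Rational(1, 101)) = Rational(-112, 101)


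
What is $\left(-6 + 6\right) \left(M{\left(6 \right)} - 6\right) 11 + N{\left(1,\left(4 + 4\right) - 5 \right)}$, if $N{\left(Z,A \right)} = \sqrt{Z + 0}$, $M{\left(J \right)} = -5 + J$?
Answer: $1$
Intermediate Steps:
$N{\left(Z,A \right)} = \sqrt{Z}$
$\left(-6 + 6\right) \left(M{\left(6 \right)} - 6\right) 11 + N{\left(1,\left(4 + 4\right) - 5 \right)} = \left(-6 + 6\right) \left(\left(-5 + 6\right) - 6\right) 11 + \sqrt{1} = 0 \left(1 - 6\right) 11 + 1 = 0 \left(-5\right) 11 + 1 = 0 \cdot 11 + 1 = 0 + 1 = 1$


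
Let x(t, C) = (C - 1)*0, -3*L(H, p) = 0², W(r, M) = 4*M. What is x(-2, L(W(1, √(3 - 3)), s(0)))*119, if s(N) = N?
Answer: 0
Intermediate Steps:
L(H, p) = 0 (L(H, p) = -⅓*0² = -⅓*0 = 0)
x(t, C) = 0 (x(t, C) = (-1 + C)*0 = 0)
x(-2, L(W(1, √(3 - 3)), s(0)))*119 = 0*119 = 0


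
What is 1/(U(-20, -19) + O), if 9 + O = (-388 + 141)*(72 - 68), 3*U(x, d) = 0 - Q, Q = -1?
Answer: -3/2990 ≈ -0.0010033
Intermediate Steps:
U(x, d) = ⅓ (U(x, d) = (0 - 1*(-1))/3 = (0 + 1)/3 = (⅓)*1 = ⅓)
O = -997 (O = -9 + (-388 + 141)*(72 - 68) = -9 - 247*4 = -9 - 988 = -997)
1/(U(-20, -19) + O) = 1/(⅓ - 997) = 1/(-2990/3) = -3/2990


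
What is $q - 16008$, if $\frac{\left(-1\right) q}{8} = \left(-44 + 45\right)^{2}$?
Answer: $-16016$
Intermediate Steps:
$q = -8$ ($q = - 8 \left(-44 + 45\right)^{2} = - 8 \cdot 1^{2} = \left(-8\right) 1 = -8$)
$q - 16008 = -8 - 16008 = -16016$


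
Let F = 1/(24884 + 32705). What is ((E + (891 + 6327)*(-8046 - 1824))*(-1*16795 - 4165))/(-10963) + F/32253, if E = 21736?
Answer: -145931429649795054143/1071730195809 ≈ -1.3616e+8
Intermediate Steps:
F = 1/57589 ≈ 1.7364e-5
((E + (891 + 6327)*(-8046 - 1824))*(-1*16795 - 4165))/(-10963) + F/32253 = ((21736 + (891 + 6327)*(-8046 - 1824))*(-1*16795 - 4165))/(-10963) + (1/57589)/32253 = ((21736 + 7218*(-9870))*(-16795 - 4165))*(-1/10963) + (1/57589)*(1/32253) = ((21736 - 71241660)*(-20960))*(-1/10963) + 1/1857418017 = -71219924*(-20960)*(-1/10963) + 1/1857418017 = 1492769607040*(-1/10963) + 1/1857418017 = -1492769607040/10963 + 1/1857418017 = -145931429649795054143/1071730195809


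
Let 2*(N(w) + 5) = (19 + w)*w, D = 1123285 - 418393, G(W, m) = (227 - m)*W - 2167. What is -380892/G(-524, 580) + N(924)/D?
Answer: -62948904853/42952594020 ≈ -1.4655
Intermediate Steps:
G(W, m) = -2167 + W*(227 - m) (G(W, m) = W*(227 - m) - 2167 = -2167 + W*(227 - m))
D = 704892
N(w) = -5 + w*(19 + w)/2 (N(w) = -5 + ((19 + w)*w)/2 = -5 + (w*(19 + w))/2 = -5 + w*(19 + w)/2)
-380892/G(-524, 580) + N(924)/D = -380892/(-2167 + 227*(-524) - 1*(-524)*580) + (-5 + (½)*924² + (19/2)*924)/704892 = -380892/(-2167 - 118948 + 303920) + (-5 + (½)*853776 + 8778)*(1/704892) = -380892/182805 + (-5 + 426888 + 8778)*(1/704892) = -380892*1/182805 + 435661*(1/704892) = -126964/60935 + 435661/704892 = -62948904853/42952594020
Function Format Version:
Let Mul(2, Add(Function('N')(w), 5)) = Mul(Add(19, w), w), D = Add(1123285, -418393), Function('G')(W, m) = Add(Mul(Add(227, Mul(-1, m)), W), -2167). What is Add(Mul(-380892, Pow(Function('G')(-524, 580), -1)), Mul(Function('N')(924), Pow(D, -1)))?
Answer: Rational(-62948904853, 42952594020) ≈ -1.4655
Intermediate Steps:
Function('G')(W, m) = Add(-2167, Mul(W, Add(227, Mul(-1, m)))) (Function('G')(W, m) = Add(Mul(W, Add(227, Mul(-1, m))), -2167) = Add(-2167, Mul(W, Add(227, Mul(-1, m)))))
D = 704892
Function('N')(w) = Add(-5, Mul(Rational(1, 2), w, Add(19, w))) (Function('N')(w) = Add(-5, Mul(Rational(1, 2), Mul(Add(19, w), w))) = Add(-5, Mul(Rational(1, 2), Mul(w, Add(19, w)))) = Add(-5, Mul(Rational(1, 2), w, Add(19, w))))
Add(Mul(-380892, Pow(Function('G')(-524, 580), -1)), Mul(Function('N')(924), Pow(D, -1))) = Add(Mul(-380892, Pow(Add(-2167, Mul(227, -524), Mul(-1, -524, 580)), -1)), Mul(Add(-5, Mul(Rational(1, 2), Pow(924, 2)), Mul(Rational(19, 2), 924)), Pow(704892, -1))) = Add(Mul(-380892, Pow(Add(-2167, -118948, 303920), -1)), Mul(Add(-5, Mul(Rational(1, 2), 853776), 8778), Rational(1, 704892))) = Add(Mul(-380892, Pow(182805, -1)), Mul(Add(-5, 426888, 8778), Rational(1, 704892))) = Add(Mul(-380892, Rational(1, 182805)), Mul(435661, Rational(1, 704892))) = Add(Rational(-126964, 60935), Rational(435661, 704892)) = Rational(-62948904853, 42952594020)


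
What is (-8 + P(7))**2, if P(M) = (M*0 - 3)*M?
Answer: 841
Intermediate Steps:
P(M) = -3*M (P(M) = (0 - 3)*M = -3*M)
(-8 + P(7))**2 = (-8 - 3*7)**2 = (-8 - 21)**2 = (-29)**2 = 841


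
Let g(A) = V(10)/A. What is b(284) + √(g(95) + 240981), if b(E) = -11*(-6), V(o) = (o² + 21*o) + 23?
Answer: 66 + 2*√543721290/95 ≈ 556.90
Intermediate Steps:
V(o) = 23 + o² + 21*o
b(E) = 66
g(A) = 333/A (g(A) = (23 + 10² + 21*10)/A = (23 + 100 + 210)/A = 333/A)
b(284) + √(g(95) + 240981) = 66 + √(333/95 + 240981) = 66 + √(22893528/95) = 66 + 2*√543721290/95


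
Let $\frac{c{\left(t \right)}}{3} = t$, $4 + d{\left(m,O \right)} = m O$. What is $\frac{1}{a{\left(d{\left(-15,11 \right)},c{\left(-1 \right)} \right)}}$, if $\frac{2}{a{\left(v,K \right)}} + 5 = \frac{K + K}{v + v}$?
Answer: $- \frac{421}{169} \approx -2.4911$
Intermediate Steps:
$d{\left(m,O \right)} = -4 + O m$ ($d{\left(m,O \right)} = -4 + m O = -4 + O m$)
$c{\left(t \right)} = 3 t$
$a{\left(v,K \right)} = \frac{2}{-5 + \frac{K}{v}}$ ($a{\left(v,K \right)} = \frac{2}{-5 + \frac{K + K}{v + v}} = \frac{2}{-5 + \frac{2 K}{2 v}} = \frac{2}{-5 + 2 K \frac{1}{2 v}} = \frac{2}{-5 + \frac{K}{v}}$)
$\frac{1}{a{\left(d{\left(-15,11 \right)},c{\left(-1 \right)} \right)}} = \frac{1}{2 \left(-4 + 11 \left(-15\right)\right) \frac{1}{3 \left(-1\right) - 5 \left(-4 + 11 \left(-15\right)\right)}} = \frac{1}{2 \left(-4 - 165\right) \frac{1}{-3 - 5 \left(-4 - 165\right)}} = \frac{1}{2 \left(-169\right) \frac{1}{-3 - -845}} = \frac{1}{2 \left(-169\right) \frac{1}{-3 + 845}} = \frac{1}{2 \left(-169\right) \frac{1}{842}} = \frac{1}{- \frac{169}{421}} = - \frac{421}{169}$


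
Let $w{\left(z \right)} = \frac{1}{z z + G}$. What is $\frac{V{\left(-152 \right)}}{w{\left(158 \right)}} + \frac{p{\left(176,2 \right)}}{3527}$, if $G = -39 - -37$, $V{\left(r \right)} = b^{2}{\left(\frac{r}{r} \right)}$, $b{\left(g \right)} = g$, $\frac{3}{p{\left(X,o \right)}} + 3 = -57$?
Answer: $\frac{1760819479}{70540} \approx 24962.0$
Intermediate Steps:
$p{\left(X,o \right)} = - \frac{1}{20}$ ($p{\left(X,o \right)} = \frac{3}{-3 - 57} = \frac{3}{-60} = 3 \left(- \frac{1}{60}\right) = - \frac{1}{20}$)
$V{\left(r \right)} = 1$ ($V{\left(r \right)} = \left(\frac{r}{r}\right)^{2} = 1^{2} = 1$)
$G = -2$ ($G = -39 + 37 = -2$)
$w{\left(z \right)} = \frac{1}{-2 + z^{2}}$ ($w{\left(z \right)} = \frac{1}{z z - 2} = \frac{1}{z^{2} - 2} = \frac{1}{-2 + z^{2}}$)
$\frac{V{\left(-152 \right)}}{w{\left(158 \right)}} + \frac{p{\left(176,2 \right)}}{3527} = 1 \frac{1}{\frac{1}{-2 + 158^{2}}} - \frac{1}{20 \cdot 3527} = 1 \frac{1}{\frac{1}{-2 + 24964}} - \frac{1}{70540} = 1 \frac{1}{\frac{1}{24962}} - \frac{1}{70540} = 1 \cdot 24962 - \frac{1}{70540} = 24962 - \frac{1}{70540} = \frac{1760819479}{70540}$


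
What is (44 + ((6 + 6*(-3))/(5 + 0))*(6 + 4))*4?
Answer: 80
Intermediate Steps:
(44 + ((6 + 6*(-3))/(5 + 0))*(6 + 4))*4 = (44 + ((6 - 18)/5)*10)*4 = (44 - 12*⅕*10)*4 = (44 - 12/5*10)*4 = (44 - 24)*4 = 20*4 = 80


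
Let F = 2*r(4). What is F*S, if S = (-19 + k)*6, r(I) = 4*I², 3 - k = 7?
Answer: -17664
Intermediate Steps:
k = -4 (k = 3 - 1*7 = 3 - 7 = -4)
S = -138 (S = (-19 - 4)*6 = -23*6 = -138)
F = 128 (F = 2*(4*4²) = 2*(4*16) = 2*64 = 128)
F*S = 128*(-138) = -17664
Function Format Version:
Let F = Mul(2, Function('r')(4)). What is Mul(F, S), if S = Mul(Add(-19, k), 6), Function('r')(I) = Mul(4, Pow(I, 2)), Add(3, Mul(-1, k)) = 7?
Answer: -17664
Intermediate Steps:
k = -4 (k = Add(3, Mul(-1, 7)) = Add(3, -7) = -4)
S = -138 (S = Mul(Add(-19, -4), 6) = Mul(-23, 6) = -138)
F = 128 (F = Mul(2, Mul(4, Pow(4, 2))) = Mul(2, Mul(4, 16)) = Mul(2, 64) = 128)
Mul(F, S) = Mul(128, -138) = -17664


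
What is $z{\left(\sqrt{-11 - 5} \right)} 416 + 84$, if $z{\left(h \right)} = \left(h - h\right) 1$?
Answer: $84$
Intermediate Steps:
$z{\left(h \right)} = 0$ ($z{\left(h \right)} = 0 \cdot 1 = 0$)
$z{\left(\sqrt{-11 - 5} \right)} 416 + 84 = 0 \cdot 416 + 84 = 0 + 84 = 84$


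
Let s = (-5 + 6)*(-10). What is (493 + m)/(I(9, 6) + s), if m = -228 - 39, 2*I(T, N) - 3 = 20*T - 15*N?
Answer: 452/73 ≈ 6.1918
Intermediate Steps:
I(T, N) = 3/2 + 10*T - 15*N/2 (I(T, N) = 3/2 + (20*T - 15*N)/2 = 3/2 + (-15*N + 20*T)/2 = 3/2 + (10*T - 15*N/2) = 3/2 + 10*T - 15*N/2)
s = -10 (s = 1*(-10) = -10)
m = -267
(493 + m)/(I(9, 6) + s) = (493 - 267)/((3/2 + 10*9 - 15/2*6) - 10) = 226/((3/2 + 90 - 45) - 10) = 226/(93/2 - 10) = 226/(73/2) = 226*(2/73) = 452/73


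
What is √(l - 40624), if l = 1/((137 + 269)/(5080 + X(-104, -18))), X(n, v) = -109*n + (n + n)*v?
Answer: 4*I*√2132689/29 ≈ 201.43*I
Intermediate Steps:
X(n, v) = -109*n + 2*n*v (X(n, v) = -109*n + (2*n)*v = -109*n + 2*n*v)
l = 1440/29 (l = 1/((137 + 269)/(5080 - 104*(-109 + 2*(-18)))) = 1/(406/(5080 - 104*(-109 - 36))) = 1/(406/(5080 - 104*(-145))) = 1/(406/(5080 + 15080)) = 1/(406/20160) = 1/(406*(1/20160)) = 1/(29/1440) = 1440/29 ≈ 49.655)
√(l - 40624) = √(1440/29 - 40624) = √(-1176656/29) = 4*I*√2132689/29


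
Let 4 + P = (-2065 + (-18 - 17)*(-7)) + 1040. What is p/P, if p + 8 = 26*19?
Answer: -243/392 ≈ -0.61990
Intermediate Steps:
p = 486 (p = -8 + 26*19 = -8 + 494 = 486)
P = -784 (P = -4 + ((-2065 + (-18 - 17)*(-7)) + 1040) = -4 + ((-2065 - 35*(-7)) + 1040) = -4 + ((-2065 + 245) + 1040) = -4 + (-1820 + 1040) = -4 - 780 = -784)
p/P = 486/(-784) = 486*(-1/784) = -243/392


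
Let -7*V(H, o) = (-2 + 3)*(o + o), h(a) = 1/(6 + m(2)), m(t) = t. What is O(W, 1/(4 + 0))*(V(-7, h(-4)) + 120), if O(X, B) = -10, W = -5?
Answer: -16795/14 ≈ -1199.6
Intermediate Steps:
h(a) = 1/8 (h(a) = 1/(6 + 2) = 1/8)
V(H, o) = -2*o/7 (V(H, o) = -(-2 + 3)*(o + o)/7 = -2*o/7)
O(W, 1/(4 + 0))*(V(-7, h(-4)) + 120) = -10*(-2/7*1/8 + 120) = -10*(-1/28 + 120) = -10*3359/28 = -16795/14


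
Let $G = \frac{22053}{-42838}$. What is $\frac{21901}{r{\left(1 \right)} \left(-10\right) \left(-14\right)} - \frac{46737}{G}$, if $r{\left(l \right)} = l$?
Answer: $\frac{93593242531}{1029140} \approx 90943.0$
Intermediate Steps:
$G = - \frac{22053}{42838}$ ($G = 22053 \left(- \frac{1}{42838}\right) = - \frac{22053}{42838} \approx -0.5148$)
$\frac{21901}{r{\left(1 \right)} \left(-10\right) \left(-14\right)} - \frac{46737}{G} = \frac{21901}{1 \left(-10\right) \left(-14\right)} - \frac{46737}{- \frac{22053}{42838}} = \frac{21901}{\left(-10\right) \left(-14\right)} - - \frac{667373202}{7351} = \frac{21901}{140} + \frac{667373202}{7351} = \frac{93593242531}{1029140}$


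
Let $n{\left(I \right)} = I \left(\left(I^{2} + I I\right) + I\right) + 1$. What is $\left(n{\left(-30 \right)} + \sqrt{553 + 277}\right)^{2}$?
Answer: $\left(-53099 + \sqrt{830}\right)^{2} \approx 2.8164 \cdot 10^{9}$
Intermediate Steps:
$n{\left(I \right)} = 1 + I \left(I + 2 I^{2}\right)$ ($n{\left(I \right)} = I \left(\left(I^{2} + I^{2}\right) + I\right) + 1 = I \left(2 I^{2} + I\right) + 1 = I \left(I + 2 I^{2}\right) + 1 = 1 + I \left(I + 2 I^{2}\right)$)
$\left(n{\left(-30 \right)} + \sqrt{553 + 277}\right)^{2} = \left(\left(1 + \left(-30\right)^{2} + 2 \left(-30\right)^{3}\right) + \sqrt{553 + 277}\right)^{2} = \left(\left(1 + 900 + 2 \left(-27000\right)\right) + \sqrt{830}\right)^{2} = \left(\left(1 + 900 - 54000\right) + \sqrt{830}\right)^{2} = \left(-53099 + \sqrt{830}\right)^{2}$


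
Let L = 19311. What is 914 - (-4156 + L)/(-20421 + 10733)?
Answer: 1267141/1384 ≈ 915.56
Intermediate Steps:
914 - (-4156 + L)/(-20421 + 10733) = 914 - (-4156 + 19311)/(-20421 + 10733) = 914 - 15155/(-9688) = 914 - 15155*(-1)/9688 = 914 - 1*(-2165/1384) = 914 + 2165/1384 = 1267141/1384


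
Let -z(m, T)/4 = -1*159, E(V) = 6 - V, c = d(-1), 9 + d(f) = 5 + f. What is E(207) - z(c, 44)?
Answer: -837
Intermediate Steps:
d(f) = -4 + f (d(f) = -9 + (5 + f) = -4 + f)
c = -5 (c = -4 - 1 = -5)
z(m, T) = 636 (z(m, T) = -(-4)*159 = -4*(-159) = 636)
E(207) - z(c, 44) = (6 - 1*207) - 1*636 = (6 - 207) - 636 = -201 - 636 = -837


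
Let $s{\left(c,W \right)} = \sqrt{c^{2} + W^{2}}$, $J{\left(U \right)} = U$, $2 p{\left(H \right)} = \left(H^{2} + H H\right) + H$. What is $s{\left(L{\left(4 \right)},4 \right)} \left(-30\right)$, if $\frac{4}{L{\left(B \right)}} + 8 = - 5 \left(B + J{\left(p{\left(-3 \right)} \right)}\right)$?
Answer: $- \frac{120 \sqrt{17165}}{131} \approx -120.01$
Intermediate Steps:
$p{\left(H \right)} = H^{2} + \frac{H}{2}$ ($p{\left(H \right)} = \frac{\left(H^{2} + H H\right) + H}{2} = \frac{\left(H^{2} + H^{2}\right) + H}{2} = \frac{2 H^{2} + H}{2} = \frac{H + 2 H^{2}}{2} = H^{2} + \frac{H}{2}$)
$L{\left(B \right)} = \frac{4}{- \frac{91}{2} - 5 B}$ ($L{\left(B \right)} = \frac{4}{-8 - 5 \left(B - 3 \left(\frac{1}{2} - 3\right)\right)} = \frac{4}{-8 - 5 \left(B - - \frac{15}{2}\right)} = \frac{4}{-8 - 5 \left(B + \frac{15}{2}\right)} = \frac{4}{-8 - 5 \left(\frac{15}{2} + B\right)} = \frac{4}{-8 - \left(\frac{75}{2} + 5 B\right)} = \frac{4}{- \frac{91}{2} - 5 B}$)
$s{\left(c,W \right)} = \sqrt{W^{2} + c^{2}}$
$s{\left(L{\left(4 \right)},4 \right)} \left(-30\right) = \sqrt{4^{2} + \left(- \frac{8}{91 + 10 \cdot 4}\right)^{2}} \left(-30\right) = \sqrt{16 + \left(- \frac{8}{91 + 40}\right)^{2}} \left(-30\right) = \sqrt{16 + \left(- \frac{8}{131}\right)^{2}} \left(-30\right) = \sqrt{16 + \frac{64}{17161}} \left(-30\right) = \sqrt{\frac{274640}{17161}} \left(-30\right) = \frac{4 \sqrt{17165}}{131} \left(-30\right) = - \frac{120 \sqrt{17165}}{131}$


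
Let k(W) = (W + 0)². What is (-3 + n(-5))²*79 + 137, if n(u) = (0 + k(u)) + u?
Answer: 22968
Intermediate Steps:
k(W) = W²
n(u) = u + u² (n(u) = (0 + u²) + u = u² + u = u + u²)
(-3 + n(-5))²*79 + 137 = (-3 - 5*(1 - 5))²*79 + 137 = (-3 - 5*(-4))²*79 + 137 = (-3 + 20)²*79 + 137 = 17²*79 + 137 = 289*79 + 137 = 22831 + 137 = 22968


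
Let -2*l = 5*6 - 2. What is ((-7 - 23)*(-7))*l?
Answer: -2940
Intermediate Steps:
l = -14 (l = -(5*6 - 2)/2 = -(30 - 2)/2 = -½*28 = -14)
((-7 - 23)*(-7))*l = ((-7 - 23)*(-7))*(-14) = -30*(-7)*(-14) = 210*(-14) = -2940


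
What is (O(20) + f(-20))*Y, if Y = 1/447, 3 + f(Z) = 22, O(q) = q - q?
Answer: 19/447 ≈ 0.042506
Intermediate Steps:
O(q) = 0
f(Z) = 19 (f(Z) = -3 + 22 = 19)
Y = 1/447 ≈ 0.0022371
(O(20) + f(-20))*Y = (0 + 19)*(1/447) = 19*(1/447) = 19/447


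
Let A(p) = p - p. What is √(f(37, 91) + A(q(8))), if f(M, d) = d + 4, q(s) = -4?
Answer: √95 ≈ 9.7468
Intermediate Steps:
f(M, d) = 4 + d
A(p) = 0
√(f(37, 91) + A(q(8))) = √((4 + 91) + 0) = √(95 + 0) = √95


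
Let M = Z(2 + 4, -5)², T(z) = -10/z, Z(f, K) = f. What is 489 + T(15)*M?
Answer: 465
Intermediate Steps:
M = 36 (M = (2 + 4)² = 6² = 36)
489 + T(15)*M = 489 - 10/15*36 = 489 - 10*1/15*36 = 489 - ⅔*36 = 489 - 24 = 465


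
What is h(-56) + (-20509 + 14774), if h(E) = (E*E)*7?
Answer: 16217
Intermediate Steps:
h(E) = 7*E**2 (h(E) = E**2*7 = 7*E**2)
h(-56) + (-20509 + 14774) = 7*(-56)**2 + (-20509 + 14774) = 7*3136 - 5735 = 21952 - 5735 = 16217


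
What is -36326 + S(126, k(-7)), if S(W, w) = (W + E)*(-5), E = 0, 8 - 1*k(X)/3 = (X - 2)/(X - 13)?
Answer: -36956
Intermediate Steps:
k(X) = 24 - 3*(-2 + X)/(-13 + X) (k(X) = 24 - 3*(X - 2)/(X - 13) = 24 - 3*(-2 + X)/(-13 + X))
S(W, w) = -5*W (S(W, w) = (W + 0)*(-5) = W*(-5) = -5*W)
-36326 + S(126, k(-7)) = -36326 - 5*126 = -36326 - 630 = -36956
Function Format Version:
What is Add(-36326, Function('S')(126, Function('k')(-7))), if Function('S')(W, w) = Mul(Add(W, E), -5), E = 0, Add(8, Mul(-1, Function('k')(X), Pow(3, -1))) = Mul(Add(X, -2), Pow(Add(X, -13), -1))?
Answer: -36956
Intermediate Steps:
Function('k')(X) = Add(24, Mul(-3, Pow(Add(-13, X), -1), Add(-2, X))) (Function('k')(X) = Add(24, Mul(-3, Mul(Add(X, -2), Pow(Add(X, -13), -1)))) = Add(24, Mul(-3, Mul(Add(-2, X), Pow(Add(-13, X), -1)))) = Add(24, Mul(-3, Mul(Pow(Add(-13, X), -1), Add(-2, X)))) = Add(24, Mul(-3, Pow(Add(-13, X), -1), Add(-2, X))))
Function('S')(W, w) = Mul(-5, W) (Function('S')(W, w) = Mul(Add(W, 0), -5) = Mul(W, -5) = Mul(-5, W))
Add(-36326, Function('S')(126, Function('k')(-7))) = Add(-36326, Mul(-5, 126)) = Add(-36326, -630) = -36956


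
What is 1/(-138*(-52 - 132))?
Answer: 1/25392 ≈ 3.9382e-5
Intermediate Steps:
1/(-138*(-52 - 132)) = 1/(-138*(-184)) = 1/25392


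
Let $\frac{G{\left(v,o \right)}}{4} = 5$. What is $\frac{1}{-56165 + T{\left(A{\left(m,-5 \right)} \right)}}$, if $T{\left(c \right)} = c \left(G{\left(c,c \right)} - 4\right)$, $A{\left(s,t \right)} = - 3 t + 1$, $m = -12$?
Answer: $- \frac{1}{55909} \approx -1.7886 \cdot 10^{-5}$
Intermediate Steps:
$A{\left(s,t \right)} = 1 - 3 t$
$G{\left(v,o \right)} = 20$ ($G{\left(v,o \right)} = 4 \cdot 5 = 20$)
$T{\left(c \right)} = 16 c$ ($T{\left(c \right)} = c \left(20 - 4\right) = c 16 = 16 c$)
$\frac{1}{-56165 + T{\left(A{\left(m,-5 \right)} \right)}} = \frac{1}{-56165 + 16 \left(1 - -15\right)} = \frac{1}{-56165 + 16 \left(1 + 15\right)} = \frac{1}{-56165 + 16 \cdot 16} = \frac{1}{-56165 + 256} = \frac{1}{-55909} = - \frac{1}{55909}$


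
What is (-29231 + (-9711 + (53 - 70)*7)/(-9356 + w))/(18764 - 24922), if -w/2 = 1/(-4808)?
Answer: 657434846793/138504646034 ≈ 4.7467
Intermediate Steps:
w = 1/2404 (w = -2/(-4808) = -2*(-1/4808) = 1/2404 ≈ 0.00041597)
(-29231 + (-9711 + (53 - 70)*7)/(-9356 + w))/(18764 - 24922) = (-29231 + (-9711 + (53 - 70)*7)/(-9356 + 1/2404))/(18764 - 24922) = (-29231 + (-9711 - 17*7)/(-22491823/2404))/(-6158) = (-29231 + (-9711 - 119)*(-2404/22491823))*(-1/6158) = (-29231 - 9830*(-2404/22491823))*(-1/6158) = (-29231 + 23631320/22491823)*(-1/6158) = -657434846793/22491823*(-1/6158) = 657434846793/138504646034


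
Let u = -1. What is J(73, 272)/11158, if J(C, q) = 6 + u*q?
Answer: -19/797 ≈ -0.023839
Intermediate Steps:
J(C, q) = 6 - q
J(73, 272)/11158 = (6 - 1*272)/11158 = (6 - 272)*(1/11158) = -266*1/11158 = -19/797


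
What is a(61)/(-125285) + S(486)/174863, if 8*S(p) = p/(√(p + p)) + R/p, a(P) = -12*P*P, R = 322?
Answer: 15178738493029/42588590096520 + 9*√3/1398904 ≈ 0.35641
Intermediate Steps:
a(P) = -12*P²
S(p) = 161/(4*p) + √2*√p/16 (S(p) = (p/(√(p + p)) + 322/p)/8 = (p/(√(2*p)) + 322/p)/8 = (p/((√2*√p)) + 322/p)/8 = (p*(√2/(2*√p)) + 322/p)/8 = (√2*√p/2 + 322/p)/8 = (322/p + √2*√p/2)/8 = 161/(4*p) + √2*√p/16)
a(61)/(-125285) + S(486)/174863 = -12*61²/(-125285) + ((1/16)*(644 + √2*486^(3/2))/486)/174863 = -12*3721*(-1/125285) + ((1/16)*(1/486)*(644 + √2*(4374*√6)))*(1/174863) = -44652*(-1/125285) + ((1/16)*(1/486)*(644 + 8748*√3))*(1/174863) = 44652/125285 + (161/1944 + 9*√3/8)*(1/174863) = 44652/125285 + (161/339933672 + 9*√3/1398904) = 15178738493029/42588590096520 + 9*√3/1398904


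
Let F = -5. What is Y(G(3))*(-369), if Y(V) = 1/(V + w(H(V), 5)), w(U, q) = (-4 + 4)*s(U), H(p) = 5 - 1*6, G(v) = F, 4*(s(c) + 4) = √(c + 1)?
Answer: 369/5 ≈ 73.800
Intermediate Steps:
s(c) = -4 + √(1 + c)/4 (s(c) = -4 + √(c + 1)/4 = -4 + √(1 + c)/4)
G(v) = -5
H(p) = -1 (H(p) = 5 - 6 = -1)
w(U, q) = 0 (w(U, q) = (-4 + 4)*(-4 + √(1 + U)/4) = 0*(-4 + √(1 + U)/4) = 0)
Y(V) = 1/V (Y(V) = 1/(V + 0) = 1/V)
Y(G(3))*(-369) = -369/(-5) = -⅕*(-369) = 369/5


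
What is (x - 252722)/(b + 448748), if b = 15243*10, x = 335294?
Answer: 41286/300589 ≈ 0.13735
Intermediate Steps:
b = 152430
(x - 252722)/(b + 448748) = (335294 - 252722)/(152430 + 448748) = 82572/601178 = 82572*(1/601178) = 41286/300589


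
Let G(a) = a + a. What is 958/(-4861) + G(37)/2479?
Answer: -54464/325687 ≈ -0.16723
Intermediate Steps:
G(a) = 2*a
958/(-4861) + G(37)/2479 = 958/(-4861) + (2*37)/2479 = 958*(-1/4861) + 74*(1/2479) = -958/4861 + 2/67 = -54464/325687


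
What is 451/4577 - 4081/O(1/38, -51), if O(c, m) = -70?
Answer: 2672901/45770 ≈ 58.399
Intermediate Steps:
451/4577 - 4081/O(1/38, -51) = 451/4577 - 4081/(-70) = 451*(1/4577) - 4081*(-1/70) = 451/4577 + 583/10 = 2672901/45770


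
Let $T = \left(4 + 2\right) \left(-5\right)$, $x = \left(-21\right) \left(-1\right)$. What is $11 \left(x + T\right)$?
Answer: $-99$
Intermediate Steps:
$x = 21$
$T = -30$ ($T = 6 \left(-5\right) = -30$)
$11 \left(x + T\right) = 11 \left(21 - 30\right) = 11 \left(-9\right) = -99$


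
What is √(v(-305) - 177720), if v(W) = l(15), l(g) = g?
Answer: 3*I*√19745 ≈ 421.55*I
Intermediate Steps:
v(W) = 15
√(v(-305) - 177720) = √(15 - 177720) = √(-177705) = 3*I*√19745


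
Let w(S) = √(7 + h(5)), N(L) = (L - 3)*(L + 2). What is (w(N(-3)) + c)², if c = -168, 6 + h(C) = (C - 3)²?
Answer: (168 - √5)² ≈ 27478.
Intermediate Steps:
N(L) = (-3 + L)*(2 + L)
h(C) = -6 + (-3 + C)² (h(C) = -6 + (C - 3)² = -6 + (-3 + C)²)
w(S) = √5 (w(S) = √(7 + (-6 + (-3 + 5)²)) = √(7 + (-6 + 2²)) = √(7 + (-6 + 4)) = √(7 - 2) = √5)
(w(N(-3)) + c)² = (√5 - 168)² = (-168 + √5)²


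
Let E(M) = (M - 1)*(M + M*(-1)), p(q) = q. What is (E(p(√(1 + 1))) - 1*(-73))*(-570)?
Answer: -41610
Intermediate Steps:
E(M) = 0 (E(M) = (-1 + M)*(M - M) = (-1 + M)*0 = 0)
(E(p(√(1 + 1))) - 1*(-73))*(-570) = (0 - 1*(-73))*(-570) = (0 + 73)*(-570) = 73*(-570) = -41610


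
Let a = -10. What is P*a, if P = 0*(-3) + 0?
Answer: 0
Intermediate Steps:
P = 0 (P = 0 + 0 = 0)
P*a = 0*(-10) = 0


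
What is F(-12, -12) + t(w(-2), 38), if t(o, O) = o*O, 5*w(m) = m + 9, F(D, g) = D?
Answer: 206/5 ≈ 41.200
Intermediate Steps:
w(m) = 9/5 + m/5 (w(m) = (m + 9)/5 = (9 + m)/5 = 9/5 + m/5)
t(o, O) = O*o
F(-12, -12) + t(w(-2), 38) = -12 + 38*(9/5 + (⅕)*(-2)) = -12 + 38*(9/5 - ⅖) = -12 + 38*(7/5) = -12 + 266/5 = 206/5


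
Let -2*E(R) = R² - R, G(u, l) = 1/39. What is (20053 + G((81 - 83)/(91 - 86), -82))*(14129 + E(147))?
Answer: 2657467064/39 ≈ 6.8140e+7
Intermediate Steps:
G(u, l) = 1/39
E(R) = R/2 - R²/2 (E(R) = -(R² - R)/2 = R/2 - R²/2)
(20053 + G((81 - 83)/(91 - 86), -82))*(14129 + E(147)) = (20053 + 1/39)*(14129 + (½)*147*(1 - 1*147)) = 782068*(14129 + (½)*147*(1 - 147))/39 = 782068*(14129 + (½)*147*(-146))/39 = 782068*(14129 - 10731)/39 = (782068/39)*3398 = 2657467064/39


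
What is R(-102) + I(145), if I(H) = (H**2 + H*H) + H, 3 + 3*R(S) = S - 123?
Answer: 42119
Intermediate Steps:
R(S) = -42 + S/3 (R(S) = -1 + (S - 123)/3 = -1 + (-123 + S)/3 = -1 + (-41 + S/3) = -42 + S/3)
I(H) = H + 2*H**2 (I(H) = (H**2 + H**2) + H = 2*H**2 + H = H + 2*H**2)
R(-102) + I(145) = (-42 + (1/3)*(-102)) + 145*(1 + 2*145) = (-42 - 34) + 145*(1 + 290) = -76 + 145*291 = -76 + 42195 = 42119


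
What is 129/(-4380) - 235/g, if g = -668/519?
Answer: 11127511/60955 ≈ 182.55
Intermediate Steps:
g = -668/519 (g = -668*1/519 = -668/519 ≈ -1.2871)
129/(-4380) - 235/g = 129/(-4380) - 235/(-668/519) = 129*(-1/4380) - 235*(-519/668) = -43/1460 + 121965/668 = 11127511/60955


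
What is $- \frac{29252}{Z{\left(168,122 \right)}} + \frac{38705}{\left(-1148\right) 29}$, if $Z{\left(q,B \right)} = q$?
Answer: $- \frac{17506429}{99876} \approx -175.28$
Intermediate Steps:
$- \frac{29252}{Z{\left(168,122 \right)}} + \frac{38705}{\left(-1148\right) 29} = - \frac{29252}{168} + \frac{38705}{\left(-1148\right) 29} = \left(-29252\right) \frac{1}{168} + \frac{38705}{-33292} = - \frac{7313}{42} + 38705 \left(- \frac{1}{33292}\right) = - \frac{7313}{42} - \frac{38705}{33292} = - \frac{17506429}{99876}$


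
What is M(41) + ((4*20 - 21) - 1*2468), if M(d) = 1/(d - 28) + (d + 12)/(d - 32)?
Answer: -281155/117 ≈ -2403.0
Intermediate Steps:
M(d) = 1/(-28 + d) + (12 + d)/(-32 + d)
M(41) + ((4*20 - 21) - 1*2468) = (-368 + 41**2 - 15*41)/(896 + 41**2 - 60*41) + ((4*20 - 21) - 1*2468) = (-368 + 1681 - 615)/(896 + 1681 - 2460) + ((80 - 21) - 2468) = 698/117 + (59 - 2468) = (1/117)*698 - 2409 = 698/117 - 2409 = -281155/117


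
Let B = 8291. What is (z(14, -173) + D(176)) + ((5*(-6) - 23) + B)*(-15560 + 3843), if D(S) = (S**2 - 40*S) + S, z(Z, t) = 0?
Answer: -96500534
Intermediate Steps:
D(S) = S**2 - 39*S
(z(14, -173) + D(176)) + ((5*(-6) - 23) + B)*(-15560 + 3843) = (0 + 176*(-39 + 176)) + ((5*(-6) - 23) + 8291)*(-15560 + 3843) = (0 + 176*137) + ((-30 - 23) + 8291)*(-11717) = (0 + 24112) + (-53 + 8291)*(-11717) = 24112 + 8238*(-11717) = 24112 - 96524646 = -96500534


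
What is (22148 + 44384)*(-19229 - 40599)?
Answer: -3980476496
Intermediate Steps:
(22148 + 44384)*(-19229 - 40599) = 66532*(-59828) = -3980476496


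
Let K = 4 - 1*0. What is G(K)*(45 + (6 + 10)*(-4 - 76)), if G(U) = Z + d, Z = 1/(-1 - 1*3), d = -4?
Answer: 20995/4 ≈ 5248.8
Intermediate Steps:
K = 4 (K = 4 + 0 = 4)
Z = -1/4 (Z = 1/(-1 - 3) = 1/(-4) = -1/4 ≈ -0.25000)
G(U) = -17/4 (G(U) = -1/4 - 4 = -17/4)
G(K)*(45 + (6 + 10)*(-4 - 76)) = -17*(45 + (6 + 10)*(-4 - 76))/4 = -17*(45 + 16*(-80))/4 = -17*(45 - 1280)/4 = -17/4*(-1235) = 20995/4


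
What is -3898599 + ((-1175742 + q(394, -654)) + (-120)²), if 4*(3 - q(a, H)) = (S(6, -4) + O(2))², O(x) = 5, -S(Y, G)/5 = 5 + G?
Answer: -5059938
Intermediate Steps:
S(Y, G) = -25 - 5*G (S(Y, G) = -5*(5 + G) = -25 - 5*G)
q(a, H) = 3 (q(a, H) = 3 - ((-25 - 5*(-4)) + 5)²/4 = 3 - ((-25 + 20) + 5)²/4 = 3 - (-5 + 5)²/4 = 3 - ¼*0² = 3 - ¼*0 = 3 + 0 = 3)
-3898599 + ((-1175742 + q(394, -654)) + (-120)²) = -3898599 + ((-1175742 + 3) + (-120)²) = -3898599 + (-1175739 + 14400) = -3898599 - 1161339 = -5059938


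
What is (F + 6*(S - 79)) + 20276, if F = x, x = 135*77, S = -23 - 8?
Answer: 30011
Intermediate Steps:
S = -31
x = 10395
F = 10395
(F + 6*(S - 79)) + 20276 = (10395 + 6*(-31 - 79)) + 20276 = (10395 + 6*(-110)) + 20276 = (10395 - 660) + 20276 = 9735 + 20276 = 30011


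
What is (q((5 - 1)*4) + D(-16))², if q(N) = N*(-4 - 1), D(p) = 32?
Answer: 2304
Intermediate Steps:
q(N) = -5*N (q(N) = N*(-5) = -5*N)
(q((5 - 1)*4) + D(-16))² = (-5*(5 - 1)*4 + 32)² = (-20*4 + 32)² = (-5*16 + 32)² = (-80 + 32)² = (-48)² = 2304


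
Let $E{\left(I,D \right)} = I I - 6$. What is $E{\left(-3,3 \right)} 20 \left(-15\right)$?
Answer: $-900$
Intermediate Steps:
$E{\left(I,D \right)} = -6 + I^{2}$ ($E{\left(I,D \right)} = I^{2} - 6 = -6 + I^{2}$)
$E{\left(-3,3 \right)} 20 \left(-15\right) = \left(-6 + \left(-3\right)^{2}\right) 20 \left(-15\right) = \left(-6 + 9\right) 20 \left(-15\right) = 3 \cdot 20 \left(-15\right) = 60 \left(-15\right) = -900$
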